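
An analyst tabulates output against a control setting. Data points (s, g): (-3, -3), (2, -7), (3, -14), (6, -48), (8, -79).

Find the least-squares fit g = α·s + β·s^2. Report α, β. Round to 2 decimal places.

α = -1.89, β = -1.00

XᵀX·[α, β]ᵀ = Xᵀg reads: 122·α + 736·β = -967;  736·α + 5570·β = -6965.
(Σs·s = 122, Σs·s^2 = 736, Σs^2·s^2 = 5570, Σs·g = -967, Σs^2·g = -6965.)
det = 122·5570 − 736² = 137844.
α = ((-967)·5570 − 736·(-6965))/137844 = -43325/22974; β = (122·(-6965) − 736·(-967))/137844 = -23003/22974.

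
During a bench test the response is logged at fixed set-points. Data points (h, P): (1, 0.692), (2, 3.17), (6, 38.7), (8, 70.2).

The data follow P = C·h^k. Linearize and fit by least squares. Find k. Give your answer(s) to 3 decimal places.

k = 2.234

Let Y = ln P. Fitting Y = k·ln h + ln C by least squares:
AᵀA = [[8.0149, 4.5643]; [4.5643, 4]], rhs = [16.1905, 8.6928]ᵀ  (here Σln h = 4.5643, Σ(ln h)² = 8.0149, Σln P = 8.6928, Σln h·ln P = 16.1905).
Δ = 8.0149·4 − (4.5643)² = 11.2265; k = (16.1905·4 − 4.5643·8.6928)/11.2265 = 2.23449, ln C = (8.0149·8.6928 − 4.5643·16.1905)/11.2265 = -0.37655.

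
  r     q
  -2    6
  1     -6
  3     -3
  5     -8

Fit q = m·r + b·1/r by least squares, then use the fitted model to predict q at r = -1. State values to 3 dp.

q̂ = 6.000

Setting ∂/∂m … = 0 gives: 39·m + 4·b = -67;  4·m + (1261/900)·b = -58/5.
det = 39·(1261/900) − 4² = 11593/300.
m = ((-67)·(1261/900) − 4·(-58/5))/(11593/300) = -42727/34779; b = (39·(-58/5) − 4·(-67))/(11593/300) = -55320/11593.
At r = -1: q̂ = (-42727/34779)·(-1) + (-55320/11593)·(-1) = 208687/34779.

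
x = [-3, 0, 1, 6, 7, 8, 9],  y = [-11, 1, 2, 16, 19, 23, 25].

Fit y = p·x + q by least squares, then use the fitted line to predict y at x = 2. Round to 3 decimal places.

ŷ = 4.886

Setting ∂/∂p … = 0 gives: 240·p + 28·q = 673;  28·p + 7·q = 75.
Determinant 240·7 − 28² = 896.
p = (673·7 − 28·75)/896 = 373/128; q = (240·75 − 28·673)/896 = -211/224.
At x = 2: ŷ = (373/128)·(2) + (-211/224)·(1) = 2189/448.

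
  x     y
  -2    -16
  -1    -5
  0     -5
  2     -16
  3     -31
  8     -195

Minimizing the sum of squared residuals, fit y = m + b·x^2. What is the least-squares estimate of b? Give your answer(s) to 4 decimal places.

b = -2.9875

Sums needed: Σ1 = 6, Σx^2 = 82, Σx^2·x^2 = 4210.
For Aᵀy: Σy = -268, Σx^2·y = -12892.
So AᵀA·[m, b]ᵀ = Aᵀy: [[6, 82]; [82, 4210]]·[m, b]ᵀ = [-268, -12892]ᵀ.
Δ = 6·4210 − 82² = 18536.
m = ((-268)·4210 − 82·(-12892))/18536 = -8892/2317; b = (6·(-12892) − 82·(-268))/18536 = -6922/2317.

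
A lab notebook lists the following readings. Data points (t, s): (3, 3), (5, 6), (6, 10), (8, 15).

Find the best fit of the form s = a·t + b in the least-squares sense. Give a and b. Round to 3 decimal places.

With design matrix X, XᵀX = [[134, 22]; [22, 4]] and Xᵀs = [219, 34]ᵀ.
Eliminating b: 4·(row 1) − 22·(row 2) gives 52·a = 4·219 − 22·34 = 128, so a = 32/13.
Then b = (34 − 22·(32/13))/4 = -131/26.

a = 2.462, b = -5.038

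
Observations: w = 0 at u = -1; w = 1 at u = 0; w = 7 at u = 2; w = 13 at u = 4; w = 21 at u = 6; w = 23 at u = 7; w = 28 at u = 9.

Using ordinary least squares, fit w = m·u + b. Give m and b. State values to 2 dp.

m = 2.97, b = 1.82

Forming XᵀX = [[187, 27]; [27, 7]] and Xᵀw = [605, 93]ᵀ gives XᵀX·[m, b]ᵀ = Xᵀw.
Δ = 187·7 − 27² = 580.
m = (605·7 − 27·93)/580 = 431/145; b = (187·93 − 27·605)/580 = 264/145.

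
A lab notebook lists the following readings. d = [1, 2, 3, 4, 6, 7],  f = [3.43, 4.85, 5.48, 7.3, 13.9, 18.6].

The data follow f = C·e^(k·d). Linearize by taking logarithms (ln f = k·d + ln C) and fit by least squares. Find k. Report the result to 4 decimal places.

Taking logs, ln f = k·d + ln C, so regress ln f on d.
Σd = 23.0000, Σ(d)² = 115.0000, Σln f = 12.0556, Σd·ln f = 53.6988.
Normal system: [[115.0000, 23.0000]; [23.0000, 6]]·[k, ln C]ᵀ = [53.6988, 12.0556]ᵀ.
Solving (det = 161.0000): k = 0.27897, ln C = 0.93986.

k = 0.2790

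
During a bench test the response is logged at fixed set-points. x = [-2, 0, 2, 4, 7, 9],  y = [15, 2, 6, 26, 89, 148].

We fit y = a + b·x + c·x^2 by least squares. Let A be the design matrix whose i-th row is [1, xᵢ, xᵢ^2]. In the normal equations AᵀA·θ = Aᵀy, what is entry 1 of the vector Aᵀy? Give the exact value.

286

Entry 1 ↔ basis 1, so (Aᵀy)_{1} = Σᵢ yᵢ = (1)·(15) + (1)·(2) + (1)·(6) + (1)·(26) + (1)·(89) + (1)·(148) = 286.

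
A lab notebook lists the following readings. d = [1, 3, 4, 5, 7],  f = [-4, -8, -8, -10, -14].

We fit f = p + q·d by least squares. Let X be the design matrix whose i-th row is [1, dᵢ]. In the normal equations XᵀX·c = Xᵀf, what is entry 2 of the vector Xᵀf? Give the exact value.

Entry 2 ↔ basis d, so (Xᵀf)_{2} = Σᵢ (d)·fᵢ = (1)·(-4) + (3)·(-8) + (4)·(-8) + (5)·(-10) + (7)·(-14) = -208.

-208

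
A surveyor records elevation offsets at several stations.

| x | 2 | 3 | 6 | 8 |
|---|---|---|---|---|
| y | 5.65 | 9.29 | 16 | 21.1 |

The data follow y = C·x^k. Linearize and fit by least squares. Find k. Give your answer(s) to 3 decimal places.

k = 0.920

Taking logs, ln y = k·ln x + ln C, so regress ln y on ln x.
XᵀX = [[9.2219, 5.6630]; [5.6630, 4]], rhs = [14.9576, 9.7825]ᵀ  (here Σln x = 5.6630, Σ(ln x)² = 9.2219, Σln y = 9.7825, Σln x·ln y = 14.9576).
Solving (det = 4.8184): k = 0.91998, ln C = 1.14316.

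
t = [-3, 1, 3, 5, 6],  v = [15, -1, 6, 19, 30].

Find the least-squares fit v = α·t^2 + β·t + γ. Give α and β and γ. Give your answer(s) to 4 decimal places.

α = 1.0987, β = -1.6290, γ = 0.1305

With design matrix A, AᵀA = [[2084, 342, 80]; [342, 80, 12]; [80, 12, 5]] and Aᵀv = [1743, 247, 69]ᵀ.
Row-reducing yields α = 17089/15554, β = -25337/15554, γ = 145/1111.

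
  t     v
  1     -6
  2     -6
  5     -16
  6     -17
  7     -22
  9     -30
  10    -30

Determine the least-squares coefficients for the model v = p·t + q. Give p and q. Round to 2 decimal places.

AᵀA·[p, q]ᵀ = Aᵀv reads: 296·p + 40·q = -924;  40·p + 7·q = -127.
(Σt·t = 296, Σt = 40, Σ1 = 7, Σt·v = -924, Σv = -127.)
Eliminating q: 7·(row 1) − 40·(row 2) gives 472·p = 7·(-924) − 40·(-127) = -1388, so p = -347/118.
Then q = ((-127) − 40·(-347/118))/7 = -79/59.

p = -2.94, q = -1.34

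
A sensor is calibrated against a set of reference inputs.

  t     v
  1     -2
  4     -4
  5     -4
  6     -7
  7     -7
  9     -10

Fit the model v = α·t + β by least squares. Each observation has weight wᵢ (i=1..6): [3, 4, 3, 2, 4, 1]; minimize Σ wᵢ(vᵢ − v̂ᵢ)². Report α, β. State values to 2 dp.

Entries of XᵀWX: Σwᵢ·t·t = 491, Σwᵢ·t = 83, Σwᵢ·1 = 17.
Moment sums: Σwᵢ·t·v = -500, Σwᵢ·v = -86.
Determinant 491·17 − 83² = 1458.
α = ((-500)·17 − 83·(-86))/1458 = -227/243; β = (491·(-86) − 83·(-500))/1458 = -121/243.

α = -0.93, β = -0.50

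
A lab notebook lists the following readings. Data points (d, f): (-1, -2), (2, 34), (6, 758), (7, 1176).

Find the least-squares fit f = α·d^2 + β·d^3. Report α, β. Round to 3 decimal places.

α = 2.979, β = 3.006

Compute the Gram sums: Σd^2·d^2 = 3714, Σd^2·d^3 = 24614, Σd^3·d^3 = 164370.
And Σd^2·f = 85046, Σd^3·f = 567370.
Determinant 3714·164370 − 24614² = 4621184.
α = (85046·164370 − 24614·567370)/4621184 = 860365/288824; β = (3714·567370 − 24614·85046)/4621184 = 868121/288824.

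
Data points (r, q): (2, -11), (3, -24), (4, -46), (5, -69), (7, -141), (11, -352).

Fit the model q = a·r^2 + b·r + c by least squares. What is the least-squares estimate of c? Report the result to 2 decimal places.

From the data, Σr^2·r^2 = 18020, Σr^2·r = 1898, Σr^2 = 224, Σr·r = 224, Σr = 32, Σ1 = 6.
And Σr^2·q = -52222, Σr·q = -5482, Σq = -643.
Normal equations: [[18020, 1898, 224]; [1898, 224, 32]; [224, 32, 6]]·[a, b, c]ᵀ = [-52222, -5482, -643]ᵀ.
Solving the 3×3 system (Gaussian elimination) gives a = -3059/1019, b = 5609/5095, c = -9831/10190.

c = -0.96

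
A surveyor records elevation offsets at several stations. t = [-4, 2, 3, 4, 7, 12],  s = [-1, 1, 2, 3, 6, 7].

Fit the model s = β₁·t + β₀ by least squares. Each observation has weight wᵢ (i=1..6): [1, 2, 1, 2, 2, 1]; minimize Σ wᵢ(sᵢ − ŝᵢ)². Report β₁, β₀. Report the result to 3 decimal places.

With design matrix M, MᵀWM = [[307, 37]; [37, 9]] and MᵀWs = [206, 28]ᵀ.
Eliminating β₀: 9·(row 1) − 37·(row 2) gives 1394·β₁ = 9·206 − 37·28 = 818, so β₁ = 409/697.
Then β₀ = (28 − 37·(409/697))/9 = 487/697.

β₁ = 0.587, β₀ = 0.699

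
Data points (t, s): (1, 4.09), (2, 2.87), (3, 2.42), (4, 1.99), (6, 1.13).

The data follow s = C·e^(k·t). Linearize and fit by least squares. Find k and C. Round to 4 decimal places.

Let Y = ln s. Fitting Y = k·t + ln C by least squares:
Sums: Σt = 16.0000, Σ(t)² = 66.0000, Σln s = 4.1570, Σt·ln s = 9.6543.
Normal system: [[66.0000, 16.0000]; [16.0000, 5]]·[k, ln C]ᵀ = [9.6543, 4.1570]ᵀ.
Solving (det = 74.0000): k = -0.24649, ln C = 1.62015, so C = exp(1.62015) = 5.05387.

k = -0.2465, C = 5.0539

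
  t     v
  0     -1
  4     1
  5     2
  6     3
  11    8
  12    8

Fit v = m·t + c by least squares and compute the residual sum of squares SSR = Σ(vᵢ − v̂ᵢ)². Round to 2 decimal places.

SSR = 1.52

Setting ∂/∂m … = 0 gives: 342·m + 38·c = 216;  38·m + 6·c = 21.
(Σt·t = 342, Σt = 38, Σ1 = 6, Σt·v = 216, Σv = 21.)
Determinant 342·6 − 38² = 608.
m = (216·6 − 38·21)/608 = 249/304; c = (342·21 − 38·216)/608 = -27/16.
Residuals: 11/16, -179/304, -31/76, -69/304, 103/152, -43/304; SSR = 461/304.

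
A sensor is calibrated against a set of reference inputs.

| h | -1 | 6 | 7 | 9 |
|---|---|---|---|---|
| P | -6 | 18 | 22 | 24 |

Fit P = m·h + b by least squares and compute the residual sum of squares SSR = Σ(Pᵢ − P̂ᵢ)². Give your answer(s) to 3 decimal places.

SSR = 11.242

The normal system XᵀX·[m, b]ᵀ = XᵀP is [[167, 21]; [21, 4]]·[m, b]ᵀ = [484, 58]ᵀ.
Determinant 167·4 − 21² = 227.
m = (484·4 − 21·58)/227 = 718/227; b = (167·58 − 21·484)/227 = -478/227.
Residuals: -166/227, 256/227, 446/227, -536/227; SSR = 2552/227.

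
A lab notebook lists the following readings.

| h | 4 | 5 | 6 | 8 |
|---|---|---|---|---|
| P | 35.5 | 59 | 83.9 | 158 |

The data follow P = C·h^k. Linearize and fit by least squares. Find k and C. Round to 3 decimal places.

Let Y = ln P. Fitting Y = k·ln h + ln C by least squares:
XᵀX = [[12.0466, 6.8669]; [6.8669, 4]], rhs = [29.9752, 17.1393]ᵀ  (here Σln h = 6.8669, Σ(ln h)² = 12.0466, Σln P = 17.1393, Σln h·ln P = 29.9752).
Δ = 12.0466·4 − (6.8669)² = 1.0316; k = (29.9752·4 − 6.8669·17.1393)/1.0316 = 2.13879, ln C = (12.0466·17.1393 − 6.8669·29.9752)/1.0316 = 0.61309, so C = exp(0.61309) = 1.84613.

k = 2.139, C = 1.846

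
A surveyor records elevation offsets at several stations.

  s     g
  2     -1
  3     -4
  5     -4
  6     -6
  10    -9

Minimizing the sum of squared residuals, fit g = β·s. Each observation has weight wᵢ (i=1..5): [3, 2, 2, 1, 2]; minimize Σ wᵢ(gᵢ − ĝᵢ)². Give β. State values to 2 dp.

β = -0.91

Normal-equation sums: Σwᵢ·s·s = 316.
For XᵀWg: Σwᵢ·s·g = -286.
Normal equations: [[316]]·[β]ᵀ = [-286]ᵀ.
β = (-286)/316 = -0.905063.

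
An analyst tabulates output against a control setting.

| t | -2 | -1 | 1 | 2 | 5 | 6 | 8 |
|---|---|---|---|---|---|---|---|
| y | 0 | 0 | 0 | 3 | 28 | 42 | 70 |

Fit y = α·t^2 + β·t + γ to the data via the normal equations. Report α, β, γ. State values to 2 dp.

The normal system MᵀM·[α, β, γ]ᵀ = Mᵀy is [[6051, 853, 135]; [853, 135, 19]; [135, 19, 7]]·[α, β, γ]ᵀ = [6704, 958, 143]ᵀ.
Solving the 3×3 system (Gaussian elimination) gives α = 181807/178018, β = 155615/178018, γ = -146004/89009.

α = 1.02, β = 0.87, γ = -1.64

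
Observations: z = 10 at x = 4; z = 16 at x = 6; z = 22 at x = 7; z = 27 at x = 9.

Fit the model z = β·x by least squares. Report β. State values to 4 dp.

Forming AᵀA = [[182]] and Aᵀz = [533]ᵀ gives AᵀA·[β]ᵀ = Aᵀz.
β = 533/182 = 2.92857.

β = 2.9286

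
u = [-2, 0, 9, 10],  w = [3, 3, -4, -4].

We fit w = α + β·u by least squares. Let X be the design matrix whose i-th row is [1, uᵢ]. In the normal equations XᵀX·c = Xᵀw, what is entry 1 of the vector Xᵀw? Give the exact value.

-2

Entry 1 ↔ basis 1, so (Xᵀw)_{1} = Σᵢ wᵢ = (1)·(3) + (1)·(3) + (1)·(-4) + (1)·(-4) = -2.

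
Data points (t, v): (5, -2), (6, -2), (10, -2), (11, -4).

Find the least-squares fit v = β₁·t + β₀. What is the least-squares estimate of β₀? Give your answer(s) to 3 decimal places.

AᵀA·[β₁, β₀]ᵀ = Aᵀv reads: 282·β₁ + 32·β₀ = -86;  32·β₁ + 4·β₀ = -10.
Eliminating β₀: 4·(row 1) − 32·(row 2) gives 104·β₁ = 4·(-86) − 32·(-10) = -24, so β₁ = -3/13.
Then β₀ = ((-10) − 32·(-3/13))/4 = -17/26.

β₀ = -0.654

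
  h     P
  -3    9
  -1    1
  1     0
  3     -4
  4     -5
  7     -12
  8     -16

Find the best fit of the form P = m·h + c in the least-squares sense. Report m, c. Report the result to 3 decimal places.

AᵀA·[m, c]ᵀ = AᵀP reads: 149·m + 19·c = -272;  19·m + 7·c = -27.
Determinant 149·7 − 19² = 682.
m = ((-272)·7 − 19·(-27))/682 = -1391/682; c = (149·(-27) − 19·(-272))/682 = 1145/682.

m = -2.040, c = 1.679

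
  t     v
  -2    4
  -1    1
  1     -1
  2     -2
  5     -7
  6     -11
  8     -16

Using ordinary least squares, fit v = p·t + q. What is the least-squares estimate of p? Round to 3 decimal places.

The normal system AᵀA·[p, q]ᵀ = Aᵀv is [[135, 19]; [19, 7]]·[p, q]ᵀ = [-243, -32]ᵀ.
Determinant 135·7 − 19² = 584.
p = ((-243)·7 − 19·(-32))/584 = -1093/584; q = (135·(-32) − 19·(-243))/584 = 297/584.

p = -1.872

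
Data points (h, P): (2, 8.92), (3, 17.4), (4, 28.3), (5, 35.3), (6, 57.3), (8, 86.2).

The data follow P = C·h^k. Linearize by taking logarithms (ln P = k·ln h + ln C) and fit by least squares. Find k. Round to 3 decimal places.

k = 1.635

With ln Pᵢ as the transformed response and ln hᵢ as the regressor:
Sums: Σln h = 8.6587, Σ(ln h)² = 13.7340, Σln P = 20.4565, Σln h·ln P = 31.5460.
Normal system: [[13.7340, 8.6587]; [8.6587, 6]]·[k, ln C]ᵀ = [31.5460, 20.4565]ᵀ.
Δ = 13.7340·6 − (8.6587)² = 7.4309; k = (31.5460·6 − 8.6587·20.4565)/7.4309 = 1.63498, ln C = (13.7340·20.4565 − 8.6587·31.5460)/7.4309 = 1.04995.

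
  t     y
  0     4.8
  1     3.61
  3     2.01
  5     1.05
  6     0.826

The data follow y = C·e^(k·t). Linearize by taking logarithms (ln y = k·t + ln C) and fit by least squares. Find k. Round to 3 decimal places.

k = -0.298

With ln yᵢ as the transformed response and tᵢ as the regressor:
Σt = 15.0000, Σ(t)² = 71.0000, Σln y = 3.4081, Σt·ln y = 2.4751.
Equations: 71.0000·k + 15.0000·ln C = 2.4751;  15.0000·k + 5·ln C = 3.4081.
Slope k = (n·Σt·ln y − Σt·Σln y)/(n·Σ(t)² − (Σt)²) = (5·2.4751 − 15.0000·3.4081)/130.0000 = -0.29804; ln C = (Σln y − k·Σt)/n = 1.57575.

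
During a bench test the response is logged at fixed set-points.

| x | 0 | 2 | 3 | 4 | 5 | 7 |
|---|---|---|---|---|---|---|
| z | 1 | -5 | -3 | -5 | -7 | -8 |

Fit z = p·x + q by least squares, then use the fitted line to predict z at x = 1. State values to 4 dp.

Forming AᵀA = [[103, 21]; [21, 6]] and Aᵀz = [-130, -27]ᵀ gives AᵀA·[p, q]ᵀ = Aᵀz.
Determinant 103·6 − 21² = 177.
p = ((-130)·6 − 21·(-27))/177 = -71/59; q = (103·(-27) − 21·(-130))/177 = -17/59.
At x = 1: ẑ = (-71/59)·(1) + (-17/59)·(1) = -88/59.

ẑ = -1.4915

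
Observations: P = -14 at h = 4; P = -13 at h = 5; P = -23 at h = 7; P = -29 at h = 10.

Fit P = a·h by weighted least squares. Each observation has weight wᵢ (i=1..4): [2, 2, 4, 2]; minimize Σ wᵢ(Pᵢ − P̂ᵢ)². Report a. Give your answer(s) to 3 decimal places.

With design matrix A, AᵀWA = [[478]] and AᵀWP = [-1466]ᵀ.
a = (-1466)/478 = -3.06695.

a = -3.067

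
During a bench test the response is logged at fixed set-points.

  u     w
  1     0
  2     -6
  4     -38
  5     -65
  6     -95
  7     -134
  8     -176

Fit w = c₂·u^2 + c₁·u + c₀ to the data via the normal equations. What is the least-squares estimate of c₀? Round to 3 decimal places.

c₀ = 1.329

Setting ∂/∂c₂ … = 0 gives: 8691·c₂ + 1269·c₁ + 195·c₀ = -23507;  1269·c₂ + 195·c₁ + 33·c₀ = -3405;  195·c₂ + 33·c₁ + 7·c₀ = -514.
(Σu^2·u^2 = 8691, Σu^2·u = 1269, Σu^2 = 195, Σu·u = 195, Σu = 33, Σ1 = 7, Σu^2·w = -23507, Σu·w = -3405, Σw = -514.)
Row-reducing yields c₂ = -11035/3612, c₁ = 2643/1204, c₀ = 400/301.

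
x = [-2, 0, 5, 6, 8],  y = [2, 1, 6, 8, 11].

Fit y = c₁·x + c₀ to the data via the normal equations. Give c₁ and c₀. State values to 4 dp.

c₁ = 0.9382, c₀ = 2.4101

The normal system MᵀM·[c₁, c₀]ᵀ = Mᵀy is [[129, 17]; [17, 5]]·[c₁, c₀]ᵀ = [162, 28]ᵀ.
Eliminating c₀: 5·(row 1) − 17·(row 2) gives 356·c₁ = 5·162 − 17·28 = 334, so c₁ = 167/178.
Then c₀ = (28 − 17·(167/178))/5 = 429/178.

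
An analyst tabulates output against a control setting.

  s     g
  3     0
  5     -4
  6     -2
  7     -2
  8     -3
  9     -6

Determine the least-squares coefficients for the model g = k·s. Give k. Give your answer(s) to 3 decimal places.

k = -0.470

Entries of MᵀM: Σs·s = 264.
For Mᵀg: Σs·g = -124.
Hence k = -124 / 264 ≈ -0.469697.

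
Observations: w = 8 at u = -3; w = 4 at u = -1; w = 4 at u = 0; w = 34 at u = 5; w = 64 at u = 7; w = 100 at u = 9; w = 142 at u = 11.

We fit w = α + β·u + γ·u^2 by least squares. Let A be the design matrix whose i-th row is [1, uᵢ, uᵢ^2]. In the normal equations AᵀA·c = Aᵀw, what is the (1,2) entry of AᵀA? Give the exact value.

Row 1 ↔ basis 1, column 2 ↔ basis u, so (AᵀA)_{1,2} = Σᵢ u = (1)·(-3) + (1)·(-1) + (1)·(0) + (1)·(5) + (1)·(7) + (1)·(9) + (1)·(11) = 28.

28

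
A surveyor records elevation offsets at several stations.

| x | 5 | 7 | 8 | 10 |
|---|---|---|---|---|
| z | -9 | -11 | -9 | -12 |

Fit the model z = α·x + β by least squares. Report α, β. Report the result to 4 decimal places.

α = -0.5000, β = -6.5000

Sums needed: Σx·x = 238, Σx = 30, Σ1 = 4.
Moment sums: Σx·z = -314, Σz = -41.
Determinant 238·4 − 30² = 52.
α = ((-314)·4 − 30·(-41))/52 = -1/2; β = (238·(-41) − 30·(-314))/52 = -13/2.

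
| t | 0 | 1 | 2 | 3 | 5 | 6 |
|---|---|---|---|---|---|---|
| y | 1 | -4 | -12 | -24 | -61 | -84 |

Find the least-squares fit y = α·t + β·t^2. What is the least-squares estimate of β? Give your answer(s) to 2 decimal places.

XᵀX·[α, β]ᵀ = Xᵀy reads: 75·α + 377·β = -909;  377·α + 2019·β = -4817.
(Σt·t = 75, Σt·t^2 = 377, Σt^2·t^2 = 2019, Σt·y = -909, Σt^2·y = -4817.)
Eliminating β: 2019·(row 1) − 377·(row 2) gives 9296·α = 2019·(-909) − 377·(-4817) = -19262, so α = -9631/4648.
Then β = ((-4817) − 377·(-9631/4648))/2019 = -9291/4648.

β = -2.00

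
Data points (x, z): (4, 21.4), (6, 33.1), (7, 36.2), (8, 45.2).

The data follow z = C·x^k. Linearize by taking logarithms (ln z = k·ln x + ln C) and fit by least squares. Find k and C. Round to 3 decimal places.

Taking logs, ln z = k·ln x + ln C, so regress ln z on ln x.
Σln x = 7.2034, Σ(ln x)² = 13.2429, Σln z = 13.9631, Σln x·ln z = 25.4260.
Normal system: [[13.2429, 7.2034]; [7.2034, 4]]·[k, ln C]ᵀ = [25.4260, 13.9631]ᵀ.
Solving (det = 1.0824): k = 1.03694, ln C = 1.62339, so C = exp(1.62339) = 5.07026.

k = 1.037, C = 5.070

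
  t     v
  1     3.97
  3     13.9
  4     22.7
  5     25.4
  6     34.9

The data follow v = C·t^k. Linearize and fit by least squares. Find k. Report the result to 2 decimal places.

k = 1.20

Let Y = ln v. Fitting Y = k·ln t + ln C by least squares:
Σln t = 5.8861, Σ(ln t)² = 8.9295, Σln v = 13.9203, Σln t·ln v = 18.7913.
Normal system: [[8.9295, 5.8861]; [5.8861, 5]]·[k, ln C]ᵀ = [18.7913, 13.9203]ᵀ.
Solving (det = 10.0010): k = 1.20190, ln C = 1.36915.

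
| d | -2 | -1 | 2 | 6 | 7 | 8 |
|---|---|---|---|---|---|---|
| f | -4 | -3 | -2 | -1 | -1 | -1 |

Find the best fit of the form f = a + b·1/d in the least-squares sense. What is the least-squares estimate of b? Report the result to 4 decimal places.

Normal-equation sums: Σ1 = 6, Σ1/d = -95/168, Σ1/d·1/d = 44137/28224.
For Mᵀf: Σf = -12, Σ1/d·f = 599/168.
Normal equations: [[6, -95/168]; [-95/168, 44137/28224]]·[a, b]ᵀ = [-12, 599/168]ᵀ.
Determinant 6·(44137/28224) − (-95/168)² = 255797/28224.
a = ((-12)·(44137/28224) − (-95/168)·(599/168))/(255797/28224) = -24881/13463; b = (6·(599/168) − (-95/168)·(-12))/(255797/28224) = 412272/255797.

b = 1.6117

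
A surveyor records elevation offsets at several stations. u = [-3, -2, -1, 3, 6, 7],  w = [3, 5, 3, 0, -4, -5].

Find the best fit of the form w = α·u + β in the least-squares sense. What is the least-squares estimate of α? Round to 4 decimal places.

Normal-equation sums: Σu·u = 108, Σu = 10, Σ1 = 6.
Right-hand side: Σu·w = -81, Σw = 2.
Normal equations: [[108, 10]; [10, 6]]·[α, β]ᵀ = [-81, 2]ᵀ.
Eliminating β: 6·(row 1) − 10·(row 2) gives 548·α = 6·(-81) − 10·2 = -506, so α = -253/274.
Then β = (2 − 10·(-253/274))/6 = 513/274.

α = -0.9234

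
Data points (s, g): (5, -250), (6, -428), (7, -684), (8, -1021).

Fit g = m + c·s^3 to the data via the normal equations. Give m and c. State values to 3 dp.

Setting ∂/∂m … = 0 gives: 4·m + 1196·c = -2383;  1196·m + 442074·c = -881062.
Eliminating c: 442074·(row 1) − 1196·(row 2) gives 337880·m = 442074·(-2383) − 1196·(-881062) = 287810, so m = 28781/33788.
Then c = ((-881062) − 1196·(28781/33788))/442074 = -33709/16894.

m = 0.852, c = -1.995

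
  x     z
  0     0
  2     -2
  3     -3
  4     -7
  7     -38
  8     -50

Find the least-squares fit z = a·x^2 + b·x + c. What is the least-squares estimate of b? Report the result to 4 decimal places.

Setting ∂/∂a … = 0 gives: 6850·a + 954·b + 142·c = -5209;  954·a + 142·b + 24·c = -707;  142·a + 24·b + 6·c = -100.
(Σx^2·x^2 = 6850, Σx^2·x = 954, Σx^2 = 142, Σx·x = 142, Σx = 24, Σ1 = 6, Σx^2·z = -5209, Σx·z = -707, Σz = -100.)
Solving the 3×3 system (Gaussian elimination) gives a = -9184/8635, b = 38873/17270, c = -4308/8635.

b = 2.2509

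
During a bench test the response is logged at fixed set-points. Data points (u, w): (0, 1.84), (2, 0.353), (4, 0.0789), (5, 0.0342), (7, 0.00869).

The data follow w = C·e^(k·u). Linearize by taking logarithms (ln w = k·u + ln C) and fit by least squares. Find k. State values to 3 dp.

k = -0.767

With ln wᵢ as the transformed response and uᵢ as the regressor:
Σu = 18.0000, Σ(u)² = 94.0000, Σln w = -11.0922, Σu·ln w = -62.3376.
Equations: 94.0000·k + 18.0000·ln C = -62.3376;  18.0000·k + 5·ln C = -11.0922.
Slope k = (n·Σu·ln w − Σu·Σln w)/(n·Σ(u)² − (Σu)²) = (5·-62.3376 − 18.0000·-11.0922)/146.0000 = -0.76732; ln C = (Σln w − k·Σu)/n = 0.54390.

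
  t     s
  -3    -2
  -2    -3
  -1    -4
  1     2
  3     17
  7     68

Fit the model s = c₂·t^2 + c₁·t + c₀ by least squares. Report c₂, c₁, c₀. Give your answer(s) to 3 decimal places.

Normal-equation sums: Σt^2·t^2 = 2581, Σt^2·t = 335, Σt^2 = 73, Σt·t = 73, Σt = 5, Σ1 = 6.
And Σt^2·s = 3453, Σt·s = 545, Σs = 78.
Normal equations: [[2581, 335, 73]; [335, 73, 5]; [73, 5, 6]]·[c₂, c₁, c₀]ᵀ = [3453, 545, 78]ᵀ.
Row-reducing yields c₂ = 4367/4431, c₁ = 13505/4431, c₀ = -323/211.

c₂ = 0.986, c₁ = 3.048, c₀ = -1.531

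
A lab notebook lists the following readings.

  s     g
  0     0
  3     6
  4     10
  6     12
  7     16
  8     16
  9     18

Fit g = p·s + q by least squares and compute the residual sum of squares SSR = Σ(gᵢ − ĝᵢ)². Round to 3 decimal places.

Compute the Gram sums: Σs·s = 255, Σs = 37, Σ1 = 7.
Right-hand side: Σs·g = 532, Σg = 78.
Eliminating q: 7·(row 1) − 37·(row 2) gives 416·p = 7·532 − 37·78 = 838, so p = 419/208.
Then q = (78 − 37·(419/208))/7 = 103/208.
Residuals: -103/208, -7/13, 301/208, -121/208, 73/52, -127/208, -5/8; SSR = 593/104.

SSR = 5.702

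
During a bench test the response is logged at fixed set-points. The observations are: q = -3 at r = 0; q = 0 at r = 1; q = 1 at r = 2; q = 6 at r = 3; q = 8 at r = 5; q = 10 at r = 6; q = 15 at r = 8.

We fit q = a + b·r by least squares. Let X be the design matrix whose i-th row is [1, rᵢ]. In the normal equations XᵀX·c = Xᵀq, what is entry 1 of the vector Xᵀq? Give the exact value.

Entry 1 ↔ basis 1, so (Xᵀq)_{1} = Σᵢ qᵢ = (1)·(-3) + (1)·(0) + (1)·(1) + (1)·(6) + (1)·(8) + (1)·(10) + (1)·(15) = 37.

37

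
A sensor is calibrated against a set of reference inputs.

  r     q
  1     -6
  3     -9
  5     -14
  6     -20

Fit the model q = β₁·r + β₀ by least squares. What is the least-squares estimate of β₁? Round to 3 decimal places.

Normal-equation sums: Σr·r = 71, Σr = 15, Σ1 = 4.
Right-hand side: Σr·q = -223, Σq = -49.
Eliminating β₀: 4·(row 1) − 15·(row 2) gives 59·β₁ = 4·(-223) − 15·(-49) = -157, so β₁ = -157/59.
Then β₀ = ((-49) − 15·(-157/59))/4 = -134/59.

β₁ = -2.661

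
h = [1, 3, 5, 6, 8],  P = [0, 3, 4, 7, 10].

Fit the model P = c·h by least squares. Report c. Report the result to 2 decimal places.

c = 1.12

With design matrix A, AᵀA = [[135]] and AᵀP = [151]ᵀ.
Hence c = 151 / 135 ≈ 1.11852.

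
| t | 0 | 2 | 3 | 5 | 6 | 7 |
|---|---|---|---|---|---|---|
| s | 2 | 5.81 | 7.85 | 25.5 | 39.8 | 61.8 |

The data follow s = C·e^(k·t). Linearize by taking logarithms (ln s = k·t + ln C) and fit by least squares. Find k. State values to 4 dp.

k = 0.4943

Let Y = ln s. Fitting Y = k·t + ln C by least squares:
XᵀX = [[123.0000, 23.0000]; [23.0000, 6]], rhs = [76.8646, 15.5597]ᵀ  (here Σt = 23.0000, Σ(t)² = 123.0000, Σln s = 15.5597, Σt·ln s = 76.8646).
Solving (det = 209.0000): k = 0.49433, ln C = 0.69835.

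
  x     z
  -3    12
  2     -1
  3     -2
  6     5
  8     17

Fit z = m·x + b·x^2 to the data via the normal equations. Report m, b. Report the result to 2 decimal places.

m = -2.30, b = 0.55

Setting ∂/∂m … = 0 gives: 122·m + 736·b = 122;  736·m + 5570·b = 1354.
(Σx·x = 122, Σx·x^2 = 736, Σx^2·x^2 = 5570, Σx·z = 122, Σx^2·z = 1354.)
det = 122·5570 − 736² = 137844.
m = (122·5570 − 736·1354)/137844 = -26417/11487; b = (122·1354 − 736·122)/137844 = 6283/11487.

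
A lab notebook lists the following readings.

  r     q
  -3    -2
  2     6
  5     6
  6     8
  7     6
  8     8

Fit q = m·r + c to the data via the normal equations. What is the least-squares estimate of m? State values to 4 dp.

m = 0.8290

The normal equations are: 187·m + 25·c = 202;  25·m + 6·c = 32.
det = 187·6 − 25² = 497.
m = (202·6 − 25·32)/497 = 412/497; c = (187·32 − 25·202)/497 = 934/497.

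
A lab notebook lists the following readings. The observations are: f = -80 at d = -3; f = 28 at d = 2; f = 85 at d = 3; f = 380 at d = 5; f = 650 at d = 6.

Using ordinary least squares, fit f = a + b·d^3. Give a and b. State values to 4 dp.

a = 3.1059, b = 3.0013

With design matrix M, MᵀM = [[5, 349]; [349, 63803]] and Mᵀf = [1063, 192579]ᵀ.
det = 5·63803 − 349² = 197214.
a = (1063·63803 − 349·192579)/197214 = 306259/98607; b = (5·192579 − 349·1063)/197214 = 295954/98607.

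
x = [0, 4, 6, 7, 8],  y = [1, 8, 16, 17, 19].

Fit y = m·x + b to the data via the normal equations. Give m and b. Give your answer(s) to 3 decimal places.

Normal-equation sums: Σx·x = 165, Σx = 25, Σ1 = 5.
Right-hand side: Σx·y = 399, Σy = 61.
Normal equations: [[165, 25]; [25, 5]]·[m, b]ᵀ = [399, 61]ᵀ.
det = 165·5 − 25² = 200.
m = (399·5 − 25·61)/200 = 47/20; b = (165·61 − 25·399)/200 = 9/20.

m = 2.350, b = 0.450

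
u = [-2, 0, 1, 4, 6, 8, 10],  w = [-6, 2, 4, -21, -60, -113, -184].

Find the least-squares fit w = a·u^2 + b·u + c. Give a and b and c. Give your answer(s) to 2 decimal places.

Setting ∂/∂a … = 0 gives: 15665·a + 1785·b + 221·c = -28148;  1785·a + 221·b + 27·c = -3172;  221·a + 27·b + 7·c = -378.
Row-reducing yields a = -518515/254681, b = 402449/254681, c = 1065182/254681.

a = -2.04, b = 1.58, c = 4.18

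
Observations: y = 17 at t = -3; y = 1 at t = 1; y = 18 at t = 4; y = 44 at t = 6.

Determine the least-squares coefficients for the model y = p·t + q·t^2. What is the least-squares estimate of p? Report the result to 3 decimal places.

p = -1.285

Forming MᵀM = [[62, 254]; [254, 1634]] and Mᵀy = [286, 2026]ᵀ gives MᵀM·[p, q]ᵀ = Mᵀy.
Δ = 62·1634 − 254² = 36792.
p = (286·1634 − 254·2026)/36792 = -1970/1533; q = (62·2026 − 254·286)/36792 = 2207/1533.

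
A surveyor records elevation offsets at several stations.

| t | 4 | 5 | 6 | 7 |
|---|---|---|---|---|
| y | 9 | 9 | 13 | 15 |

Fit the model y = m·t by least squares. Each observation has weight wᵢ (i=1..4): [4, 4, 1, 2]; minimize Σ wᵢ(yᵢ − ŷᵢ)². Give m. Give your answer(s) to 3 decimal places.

Sums needed: Σwᵢ·t·t = 298.
Right-hand side: Σwᵢ·t·y = 612.
XᵀWX·[m]ᵀ = XᵀWy becomes [[298]]·[m]ᵀ = [612]ᵀ.
m = 612/298 = 2.05369.

m = 2.054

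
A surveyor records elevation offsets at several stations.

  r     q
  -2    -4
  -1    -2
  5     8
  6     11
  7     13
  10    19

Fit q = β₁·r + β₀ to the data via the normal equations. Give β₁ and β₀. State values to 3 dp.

β₁ = 1.890, β₀ = -0.376

Setting ∂/∂β₁ … = 0 gives: 215·β₁ + 25·β₀ = 397;  25·β₁ + 6·β₀ = 45.
Eliminating β₀: 6·(row 1) − 25·(row 2) gives 665·β₁ = 6·397 − 25·45 = 1257, so β₁ = 1257/665.
Then β₀ = (45 − 25·(1257/665))/6 = -50/133.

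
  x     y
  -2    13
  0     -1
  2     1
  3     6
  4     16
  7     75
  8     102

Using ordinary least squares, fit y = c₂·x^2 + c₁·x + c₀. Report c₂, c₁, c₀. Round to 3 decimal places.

c₂ = 2.050, c₁ = -3.461, c₀ = -1.597

Sums needed: Σx^2·x^2 = 6866, Σx^2·x = 946, Σx^2 = 146, Σx·x = 146, Σx = 22, Σ1 = 7.
And Σx^2·y = 10569, Σx·y = 1399, Σy = 212.
Normal equations: [[6866, 946, 146]; [946, 146, 22]; [146, 22, 7]]·[c₂, c₁, c₀]ᵀ = [10569, 1399, 212]ᵀ.
Inverting the 3×3 Gram matrix, [c₂, c₁, c₀]ᵀ = [202171/98616, -341267/98616, -1875/1174]ᵀ.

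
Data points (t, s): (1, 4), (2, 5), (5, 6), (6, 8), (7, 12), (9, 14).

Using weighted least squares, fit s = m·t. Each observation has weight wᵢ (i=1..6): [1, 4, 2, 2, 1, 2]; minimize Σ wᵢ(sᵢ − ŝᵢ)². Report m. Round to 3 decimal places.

With design matrix A, AᵀWA = [[350]] and AᵀWs = [536]ᵀ.
m = 536/350 = 1.53143.

m = 1.531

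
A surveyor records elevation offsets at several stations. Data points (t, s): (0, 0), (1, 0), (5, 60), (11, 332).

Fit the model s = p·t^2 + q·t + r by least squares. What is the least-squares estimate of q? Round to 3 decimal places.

Setting ∂/∂p … = 0 gives: 15267·p + 1457·q + 147·r = 41672;  1457·p + 147·q + 17·r = 3952;  147·p + 17·q + 4·r = 392.
Solving the 3×3 system (Gaussian elimination) gives p = 13561/4475, q = -14131/4475, r = 48/895.

q = -3.158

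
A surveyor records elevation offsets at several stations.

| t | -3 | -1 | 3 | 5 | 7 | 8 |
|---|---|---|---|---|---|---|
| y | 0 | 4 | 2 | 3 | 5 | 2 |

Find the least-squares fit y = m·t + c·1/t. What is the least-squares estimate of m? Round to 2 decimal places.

m = 0.59

Normal-equation sums: Σt·t = 157, Σt·1/t = 6, Σ1/t·1/t = 916049/705600.
Moment sums: Σt·y = 68, Σ1/t·y = -743/420.
Eliminating c: (916049/705600)·(row 1) − 6·(row 2) gives (118418093/705600)·m = (916049/705600)·68 − 6·(-743/420) = 17445193/176400, so m = 69780772/118418093.
Then c = ((-743/420) − 6·(69780772/118418093))/(916049/705600) = -483858480/118418093.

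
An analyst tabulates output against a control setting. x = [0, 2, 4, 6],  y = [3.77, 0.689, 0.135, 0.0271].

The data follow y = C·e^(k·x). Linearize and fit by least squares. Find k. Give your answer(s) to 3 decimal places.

Let Y = ln y. Fitting Y = k·x + ln C by least squares:
XᵀX = [[56.0000, 12.0000]; [12.0000, 4]], rhs = [-30.4043, -4.6561]ᵀ  (here Σx = 12.0000, Σ(x)² = 56.0000, Σln y = -4.6561, Σx·ln y = -30.4043).
Slope k = (n·Σx·ln y − Σx·Σln y)/(n·Σ(x)² − (Σx)²) = (4·-30.4043 − 12.0000·-4.6561)/80.0000 = -0.82179; ln C = (Σln y − k·Σx)/n = 1.30134.

k = -0.822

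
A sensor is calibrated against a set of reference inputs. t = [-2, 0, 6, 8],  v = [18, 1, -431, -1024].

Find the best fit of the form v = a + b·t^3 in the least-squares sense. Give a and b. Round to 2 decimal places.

With design matrix X, XᵀX = [[4, 720]; [720, 308864]] and Xᵀv = [-1436, -617528]ᵀ.
Eliminating b: 308864·(row 1) − 720·(row 2) gives 717056·a = 308864·(-1436) − 720·(-617528) = 1091456, so a = 8527/5602.
Then b = ((-617528) − 720·(8527/5602))/308864 = -44881/22408.

a = 1.52, b = -2.00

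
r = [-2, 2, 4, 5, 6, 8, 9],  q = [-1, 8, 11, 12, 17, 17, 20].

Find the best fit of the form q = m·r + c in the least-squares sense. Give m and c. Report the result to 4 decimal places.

Entries of MᵀM: Σr·r = 230, Σr = 32, Σ1 = 7.
Moment sums: Σr·q = 540, Σq = 84.
Determinant 230·7 − 32² = 586.
m = (540·7 − 32·84)/586 = 546/293; c = (230·84 − 32·540)/586 = 1020/293.

m = 1.8635, c = 3.4812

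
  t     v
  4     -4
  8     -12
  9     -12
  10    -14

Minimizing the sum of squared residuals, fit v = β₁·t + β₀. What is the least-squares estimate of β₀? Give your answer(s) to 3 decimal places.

The normal equations are: 261·β₁ + 31·β₀ = -360;  31·β₁ + 4·β₀ = -42.
(Σt·t = 261, Σt = 31, Σ1 = 4, Σt·v = -360, Σv = -42.)
det = 261·4 − 31² = 83.
β₁ = ((-360)·4 − 31·(-42))/83 = -138/83; β₀ = (261·(-42) − 31·(-360))/83 = 198/83.

β₀ = 2.386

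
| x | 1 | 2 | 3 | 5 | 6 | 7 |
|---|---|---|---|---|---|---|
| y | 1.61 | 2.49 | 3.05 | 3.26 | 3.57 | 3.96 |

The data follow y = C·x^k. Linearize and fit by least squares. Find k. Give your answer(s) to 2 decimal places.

k = 0.42

Let Y = ln y. Fitting Y = k·ln x + ln C by least squares:
Σln x = 7.1389, Σ(ln x)² = 11.2747, Σln y = 6.3342, Σln x·ln y = 8.7175.
Normal system: [[11.2747, 7.1389]; [7.1389, 6]]·[k, ln C]ᵀ = [8.7175, 6.3342]ᵀ.
Δ = 11.2747·6 − (7.1389)² = 16.6845; k = (8.7175·6 − 7.1389·6.3342)/16.6845 = 0.42472, ln C = (11.2747·6.3342 − 7.1389·8.7175)/16.6845 = 0.55036.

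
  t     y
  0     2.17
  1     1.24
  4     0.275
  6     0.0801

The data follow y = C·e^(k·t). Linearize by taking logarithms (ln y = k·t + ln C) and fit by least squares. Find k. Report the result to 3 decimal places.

Taking logs, ln y = k·t + ln C, so regress ln y on t.
Over the data: Σt = 11.0000, Σ(t)² = 53.0000, Σln y = -2.8256, Σt·ln y = -20.0957.
Normal system: [[53.0000, 11.0000]; [11.0000, 4]]·[k, ln C]ᵀ = [-20.0957, -2.8256]ᵀ.
Slope k = (n·Σt·ln y − Σt·Σln y)/(n·Σ(t)² − (Σt)²) = (4·-20.0957 − 11.0000·-2.8256)/91.0000 = -0.54177; ln C = (Σln y − k·Σt)/n = 0.78346.

k = -0.542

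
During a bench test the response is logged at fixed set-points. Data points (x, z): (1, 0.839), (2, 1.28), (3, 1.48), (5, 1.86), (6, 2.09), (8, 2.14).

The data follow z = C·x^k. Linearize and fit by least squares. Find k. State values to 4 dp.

k = 0.4584

Let Y = ln z. Fitting Y = k·ln x + ln C by least squares:
Σln x = 7.2724, Σ(ln x)² = 11.8122, Σln z = 2.5819, Σln x·ln z = 4.5035.
Normal system: [[11.8122, 7.2724]; [7.2724, 6]]·[k, ln C]ᵀ = [4.5035, 2.5819]ᵀ.
Solving (det = 17.9853): k = 0.45838, ln C = -0.12527.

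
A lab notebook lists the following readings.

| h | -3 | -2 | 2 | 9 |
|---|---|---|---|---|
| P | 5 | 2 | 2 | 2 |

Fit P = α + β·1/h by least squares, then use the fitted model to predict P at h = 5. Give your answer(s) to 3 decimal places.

From the data, Σ1 = 4, Σ1/h = -2/9, Σ1/h·1/h = 101/162.
Right-hand side: ΣP = 11, Σ1/h·P = -13/9.
Normal equations: [[4, -2/9]; [-2/9, 101/162]]·[α, β]ᵀ = [11, -13/9]ᵀ.
det = 4·(101/162) − (-2/9)² = 22/9.
α = (11·(101/162) − (-2/9)·(-13/9))/(22/9) = 353/132; β = (4·(-13/9) − (-2/9)·11)/(22/9) = -15/11.
At h = 5: P̂ = (353/132)·(1) + (-15/11)·(1/5) = 317/132.

P̂ = 2.402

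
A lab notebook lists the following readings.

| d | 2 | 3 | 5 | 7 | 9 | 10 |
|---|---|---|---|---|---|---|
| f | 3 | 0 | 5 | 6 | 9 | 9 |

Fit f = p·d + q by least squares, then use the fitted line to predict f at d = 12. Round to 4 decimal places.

The normal system XᵀX·[p, q]ᵀ = Xᵀf is [[268, 36]; [36, 6]]·[p, q]ᵀ = [244, 32]ᵀ.
det = 268·6 − 36² = 312.
p = (244·6 − 36·32)/312 = 1; q = (268·32 − 36·244)/312 = -2/3.
At d = 12: f̂ = (1)·(12) + (-2/3)·(1) = 34/3.

f̂ = 11.3333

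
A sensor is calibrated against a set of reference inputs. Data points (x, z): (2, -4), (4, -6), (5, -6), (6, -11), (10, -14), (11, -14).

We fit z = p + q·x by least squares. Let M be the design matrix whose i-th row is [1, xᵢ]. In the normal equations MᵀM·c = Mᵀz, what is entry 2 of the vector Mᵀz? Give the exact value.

Entry 2 ↔ basis x, so (Mᵀz)_{2} = Σᵢ (x)·zᵢ = (2)·(-4) + (4)·(-6) + (5)·(-6) + (6)·(-11) + (10)·(-14) + (11)·(-14) = -422.

-422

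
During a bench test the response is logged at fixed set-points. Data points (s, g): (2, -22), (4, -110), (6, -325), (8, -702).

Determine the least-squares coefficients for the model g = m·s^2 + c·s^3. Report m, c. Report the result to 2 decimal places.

m = -3.05, c = -0.99

The normal equations are: 5664·m + 41600·c = -58476;  41600·m + 312960·c = -436840.
(Σs^2·s^2 = 5664, Σs^2·s^3 = 41600, Σs^3·s^3 = 312960, Σs^2·g = -58476, Σs^3·g = -436840.)
Eliminating c: 312960·(row 1) − 41600·(row 2) gives 42045440·m = 312960·(-58476) − 41600·(-436840) = -128104960, so m = -50041/16424.
Then c = ((-436840) − 41600·(-50041/16424))/312960 = -32547/32848.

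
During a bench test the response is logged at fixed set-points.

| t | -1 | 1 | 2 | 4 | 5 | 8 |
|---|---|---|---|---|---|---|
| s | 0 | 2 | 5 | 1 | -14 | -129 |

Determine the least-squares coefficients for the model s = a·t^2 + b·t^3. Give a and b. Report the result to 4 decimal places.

XᵀX·[a, b]ᵀ = Xᵀs reads: 4995·a + 36949·b = -8568;  36949·a + 281931·b = -67692.
Determinant 4995·281931 − 36949² = 43016744.
a = ((-8568)·281931 − 36949·(-67692))/43016744 = 21391725/10754186; b = (4995·(-67692) − 36949·(-8568))/43016744 = -5385627/10754186.

a = 1.9892, b = -0.5008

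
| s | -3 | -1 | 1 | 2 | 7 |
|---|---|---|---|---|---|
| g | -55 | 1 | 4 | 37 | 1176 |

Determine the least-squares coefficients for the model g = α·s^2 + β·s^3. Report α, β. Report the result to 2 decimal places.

AᵀA·[α, β]ᵀ = Aᵀg reads: 2500·α + 16596·β = 57282;  16596·α + 118444·β = 405152.
(Σs^2·s^2 = 2500, Σs^2·s^3 = 16596, Σs^3·s^3 = 118444, Σs^2·g = 57282, Σs^3·g = 405152.)
Δ = 2500·118444 − 16596² = 20682784.
α = (57282·118444 − 16596·405152)/20682784 = 7600827/2585348; β = (2500·405152 − 16596·57282)/20682784 = 7778491/2585348.

α = 2.94, β = 3.01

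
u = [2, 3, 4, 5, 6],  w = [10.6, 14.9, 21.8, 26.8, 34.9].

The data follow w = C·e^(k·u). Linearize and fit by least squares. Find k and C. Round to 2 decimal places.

Let Y = ln w. Fitting Y = k·u + ln C by least squares:
Σu = 20.0000, Σ(u)² = 90.0000, Σln w = 14.9850, Σu·ln w = 62.9104.
Equations: 90.0000·k + 20.0000·ln C = 62.9104;  20.0000·k + 5·ln C = 14.9850.
Slope k = (n·Σu·ln w − Σu·Σln w)/(n·Σ(u)² − (Σu)²) = (5·62.9104 − 20.0000·14.9850)/50.0000 = 0.29703; ln C = (Σln w − k·Σu)/n = 1.80888, so C = exp(1.80888) = 6.10361.

k = 0.30, C = 6.10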